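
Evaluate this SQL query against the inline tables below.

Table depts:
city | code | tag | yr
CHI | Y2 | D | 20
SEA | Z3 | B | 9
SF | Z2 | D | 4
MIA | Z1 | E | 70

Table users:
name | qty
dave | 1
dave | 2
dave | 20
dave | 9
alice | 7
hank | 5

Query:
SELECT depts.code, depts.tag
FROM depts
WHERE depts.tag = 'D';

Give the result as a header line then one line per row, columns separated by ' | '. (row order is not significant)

After WHERE (2 rows):
depts.city | depts.code | depts.tag | depts.yr
CHI | Y2 | D | 20
SF | Z2 | D | 4
After SELECT (2 rows):
depts.code | depts.tag
Y2 | D
Z2 | D

== RESULT ==
depts.code | depts.tag
Y2 | D
Z2 | D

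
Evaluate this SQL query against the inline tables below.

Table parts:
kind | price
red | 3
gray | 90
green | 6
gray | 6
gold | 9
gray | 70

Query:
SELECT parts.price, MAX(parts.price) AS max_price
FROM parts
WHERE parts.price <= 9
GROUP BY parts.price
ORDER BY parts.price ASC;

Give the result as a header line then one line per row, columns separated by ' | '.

After WHERE (4 rows):
parts.kind | parts.price
red | 3
green | 6
gray | 6
gold | 9
After GROUP BY (3 rows):
parts.price | max_price
3 | 3
6 | 6
9 | 9
After ORDER BY (3 rows):
parts.price | max_price
3 | 3
6 | 6
9 | 9

== RESULT ==
parts.price | max_price
3 | 3
6 | 6
9 | 9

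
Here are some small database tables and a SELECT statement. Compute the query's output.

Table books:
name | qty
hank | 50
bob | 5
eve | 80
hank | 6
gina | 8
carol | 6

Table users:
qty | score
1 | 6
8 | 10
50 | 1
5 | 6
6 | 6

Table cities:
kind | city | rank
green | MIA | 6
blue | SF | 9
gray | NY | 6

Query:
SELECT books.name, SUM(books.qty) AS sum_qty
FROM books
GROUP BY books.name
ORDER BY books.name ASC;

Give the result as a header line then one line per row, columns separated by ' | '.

After GROUP BY (5 rows):
books.name | sum_qty
hank | 56
bob | 5
eve | 80
gina | 8
carol | 6
After ORDER BY (5 rows):
books.name | sum_qty
bob | 5
carol | 6
eve | 80
gina | 8
hank | 56

== RESULT ==
books.name | sum_qty
bob | 5
carol | 6
eve | 80
gina | 8
hank | 56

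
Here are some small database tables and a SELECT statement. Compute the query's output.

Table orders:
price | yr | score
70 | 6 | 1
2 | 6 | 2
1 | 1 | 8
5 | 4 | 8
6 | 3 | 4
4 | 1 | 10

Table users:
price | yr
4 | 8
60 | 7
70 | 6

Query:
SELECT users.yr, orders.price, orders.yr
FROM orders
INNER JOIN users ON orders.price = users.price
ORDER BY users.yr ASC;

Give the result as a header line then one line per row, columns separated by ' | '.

== RESULT ==
users.yr | orders.price | orders.yr
6 | 70 | 6
8 | 4 | 1

Derivation:
After JOIN users (2 rows):
orders.price | orders.yr | orders.score | users.price | users.yr
70 | 6 | 1 | 70 | 6
4 | 1 | 10 | 4 | 8
After SELECT (2 rows):
users.yr | orders.price | orders.yr
6 | 70 | 6
8 | 4 | 1
After ORDER BY (2 rows):
users.yr | orders.price | orders.yr
6 | 70 | 6
8 | 4 | 1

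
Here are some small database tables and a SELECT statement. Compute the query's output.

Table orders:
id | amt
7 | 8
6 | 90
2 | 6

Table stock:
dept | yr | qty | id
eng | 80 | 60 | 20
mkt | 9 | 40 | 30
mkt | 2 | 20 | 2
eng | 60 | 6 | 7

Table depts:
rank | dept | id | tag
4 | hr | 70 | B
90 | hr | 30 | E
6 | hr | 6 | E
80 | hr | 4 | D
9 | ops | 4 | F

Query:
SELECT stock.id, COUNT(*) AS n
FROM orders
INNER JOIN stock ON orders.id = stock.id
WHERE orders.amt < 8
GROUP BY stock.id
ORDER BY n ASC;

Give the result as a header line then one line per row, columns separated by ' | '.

== RESULT ==
stock.id | n
2 | 1

Derivation:
After JOIN stock (2 rows):
orders.id | orders.amt | stock.dept | stock.yr | stock.qty | stock.id
7 | 8 | eng | 60 | 6 | 7
2 | 6 | mkt | 2 | 20 | 2
After WHERE (1 rows):
orders.id | orders.amt | stock.dept | stock.yr | stock.qty | stock.id
2 | 6 | mkt | 2 | 20 | 2
After GROUP BY (1 rows):
stock.id | n
2 | 1
After ORDER BY (1 rows):
stock.id | n
2 | 1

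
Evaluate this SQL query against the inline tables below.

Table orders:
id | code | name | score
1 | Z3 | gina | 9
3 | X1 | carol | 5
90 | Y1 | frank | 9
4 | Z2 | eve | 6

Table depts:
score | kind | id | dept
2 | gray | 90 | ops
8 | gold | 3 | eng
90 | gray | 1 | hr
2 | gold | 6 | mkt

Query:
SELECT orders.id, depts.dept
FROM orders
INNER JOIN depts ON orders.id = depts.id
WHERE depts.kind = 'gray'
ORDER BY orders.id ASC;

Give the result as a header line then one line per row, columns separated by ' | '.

After JOIN depts (3 rows):
orders.id | orders.code | orders.name | orders.score | depts.score | depts.kind | depts.id | depts.dept
1 | Z3 | gina | 9 | 90 | gray | 1 | hr
3 | X1 | carol | 5 | 8 | gold | 3 | eng
90 | Y1 | frank | 9 | 2 | gray | 90 | ops
After WHERE (2 rows):
orders.id | orders.code | orders.name | orders.score | depts.score | depts.kind | depts.id | depts.dept
1 | Z3 | gina | 9 | 90 | gray | 1 | hr
90 | Y1 | frank | 9 | 2 | gray | 90 | ops
After SELECT (2 rows):
orders.id | depts.dept
1 | hr
90 | ops
After ORDER BY (2 rows):
orders.id | depts.dept
1 | hr
90 | ops

== RESULT ==
orders.id | depts.dept
1 | hr
90 | ops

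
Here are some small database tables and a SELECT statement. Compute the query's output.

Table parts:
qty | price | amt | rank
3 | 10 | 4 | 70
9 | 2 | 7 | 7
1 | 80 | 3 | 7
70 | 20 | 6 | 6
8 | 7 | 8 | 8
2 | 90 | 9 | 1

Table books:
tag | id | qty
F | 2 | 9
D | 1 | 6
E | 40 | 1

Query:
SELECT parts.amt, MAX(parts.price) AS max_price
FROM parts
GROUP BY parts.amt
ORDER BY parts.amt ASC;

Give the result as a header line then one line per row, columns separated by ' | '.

== RESULT ==
parts.amt | max_price
3 | 80
4 | 10
6 | 20
7 | 2
8 | 7
9 | 90

Derivation:
After GROUP BY (6 rows):
parts.amt | max_price
4 | 10
7 | 2
3 | 80
6 | 20
8 | 7
9 | 90
After ORDER BY (6 rows):
parts.amt | max_price
3 | 80
4 | 10
6 | 20
7 | 2
8 | 7
9 | 90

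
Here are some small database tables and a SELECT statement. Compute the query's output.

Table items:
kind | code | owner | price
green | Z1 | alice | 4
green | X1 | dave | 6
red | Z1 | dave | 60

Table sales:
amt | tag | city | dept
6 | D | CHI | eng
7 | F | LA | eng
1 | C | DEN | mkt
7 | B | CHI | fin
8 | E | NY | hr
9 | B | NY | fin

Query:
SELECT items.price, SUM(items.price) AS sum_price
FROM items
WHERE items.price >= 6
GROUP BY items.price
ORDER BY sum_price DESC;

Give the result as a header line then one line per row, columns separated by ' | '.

After WHERE (2 rows):
items.kind | items.code | items.owner | items.price
green | X1 | dave | 6
red | Z1 | dave | 60
After GROUP BY (2 rows):
items.price | sum_price
6 | 6
60 | 60
After ORDER BY (2 rows):
items.price | sum_price
60 | 60
6 | 6

== RESULT ==
items.price | sum_price
60 | 60
6 | 6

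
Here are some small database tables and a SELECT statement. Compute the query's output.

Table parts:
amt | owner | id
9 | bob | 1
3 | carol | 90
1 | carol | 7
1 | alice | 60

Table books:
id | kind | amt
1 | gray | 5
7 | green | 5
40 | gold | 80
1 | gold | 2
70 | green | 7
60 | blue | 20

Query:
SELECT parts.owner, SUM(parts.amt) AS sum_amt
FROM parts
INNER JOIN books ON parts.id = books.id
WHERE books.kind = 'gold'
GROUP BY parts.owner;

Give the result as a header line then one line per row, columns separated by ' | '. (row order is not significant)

After JOIN books (4 rows):
parts.amt | parts.owner | parts.id | books.id | books.kind | books.amt
9 | bob | 1 | 1 | gray | 5
9 | bob | 1 | 1 | gold | 2
1 | carol | 7 | 7 | green | 5
1 | alice | 60 | 60 | blue | 20
After WHERE (1 rows):
parts.amt | parts.owner | parts.id | books.id | books.kind | books.amt
9 | bob | 1 | 1 | gold | 2
After GROUP BY (1 rows):
parts.owner | sum_amt
bob | 9

== RESULT ==
parts.owner | sum_amt
bob | 9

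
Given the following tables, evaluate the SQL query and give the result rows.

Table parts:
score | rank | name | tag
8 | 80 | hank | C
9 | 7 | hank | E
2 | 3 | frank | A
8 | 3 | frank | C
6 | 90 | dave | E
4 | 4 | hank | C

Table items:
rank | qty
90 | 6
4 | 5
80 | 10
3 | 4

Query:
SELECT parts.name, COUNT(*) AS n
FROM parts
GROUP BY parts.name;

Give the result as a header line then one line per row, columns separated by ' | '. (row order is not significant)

== RESULT ==
parts.name | n
hank | 3
frank | 2
dave | 1

Derivation:
After GROUP BY (3 rows):
parts.name | n
hank | 3
frank | 2
dave | 1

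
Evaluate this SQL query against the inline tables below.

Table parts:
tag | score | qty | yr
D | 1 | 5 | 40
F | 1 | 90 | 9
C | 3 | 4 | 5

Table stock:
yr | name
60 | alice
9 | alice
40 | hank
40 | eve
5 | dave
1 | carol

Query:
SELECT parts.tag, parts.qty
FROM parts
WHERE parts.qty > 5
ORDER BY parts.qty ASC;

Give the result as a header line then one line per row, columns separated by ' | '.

== RESULT ==
parts.tag | parts.qty
F | 90

Derivation:
After WHERE (1 rows):
parts.tag | parts.score | parts.qty | parts.yr
F | 1 | 90 | 9
After SELECT (1 rows):
parts.tag | parts.qty
F | 90
After ORDER BY (1 rows):
parts.tag | parts.qty
F | 90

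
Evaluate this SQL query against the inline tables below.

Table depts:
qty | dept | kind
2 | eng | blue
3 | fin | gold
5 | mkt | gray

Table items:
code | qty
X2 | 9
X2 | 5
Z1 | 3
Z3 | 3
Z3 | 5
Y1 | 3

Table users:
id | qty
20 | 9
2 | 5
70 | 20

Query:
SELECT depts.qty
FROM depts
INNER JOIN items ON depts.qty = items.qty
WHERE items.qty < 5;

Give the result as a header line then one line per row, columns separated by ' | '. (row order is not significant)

== RESULT ==
depts.qty
3
3
3

Derivation:
After JOIN items (5 rows):
depts.qty | depts.dept | depts.kind | items.code | items.qty
3 | fin | gold | Z1 | 3
3 | fin | gold | Z3 | 3
3 | fin | gold | Y1 | 3
5 | mkt | gray | X2 | 5
5 | mkt | gray | Z3 | 5
After WHERE (3 rows):
depts.qty | depts.dept | depts.kind | items.code | items.qty
3 | fin | gold | Z1 | 3
3 | fin | gold | Z3 | 3
3 | fin | gold | Y1 | 3
After SELECT (3 rows):
depts.qty
3
3
3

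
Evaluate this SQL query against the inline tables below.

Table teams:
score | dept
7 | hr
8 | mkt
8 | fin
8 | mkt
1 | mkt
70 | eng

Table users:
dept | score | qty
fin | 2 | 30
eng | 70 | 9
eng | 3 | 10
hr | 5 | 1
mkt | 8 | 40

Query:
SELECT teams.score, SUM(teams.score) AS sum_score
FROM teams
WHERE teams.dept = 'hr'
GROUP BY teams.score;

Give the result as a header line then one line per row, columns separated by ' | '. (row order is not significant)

After WHERE (1 rows):
teams.score | teams.dept
7 | hr
After GROUP BY (1 rows):
teams.score | sum_score
7 | 7

== RESULT ==
teams.score | sum_score
7 | 7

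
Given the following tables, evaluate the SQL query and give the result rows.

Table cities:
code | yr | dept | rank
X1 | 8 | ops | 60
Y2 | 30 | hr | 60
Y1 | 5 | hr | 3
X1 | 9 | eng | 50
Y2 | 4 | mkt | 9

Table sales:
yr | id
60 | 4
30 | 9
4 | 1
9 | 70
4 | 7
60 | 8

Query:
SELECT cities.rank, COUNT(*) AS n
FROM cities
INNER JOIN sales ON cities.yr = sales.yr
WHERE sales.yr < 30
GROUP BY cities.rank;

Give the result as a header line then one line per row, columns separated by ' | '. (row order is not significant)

After JOIN sales (4 rows):
cities.code | cities.yr | cities.dept | cities.rank | sales.yr | sales.id
Y2 | 30 | hr | 60 | 30 | 9
X1 | 9 | eng | 50 | 9 | 70
Y2 | 4 | mkt | 9 | 4 | 1
Y2 | 4 | mkt | 9 | 4 | 7
After WHERE (3 rows):
cities.code | cities.yr | cities.dept | cities.rank | sales.yr | sales.id
X1 | 9 | eng | 50 | 9 | 70
Y2 | 4 | mkt | 9 | 4 | 1
Y2 | 4 | mkt | 9 | 4 | 7
After GROUP BY (2 rows):
cities.rank | n
50 | 1
9 | 2

== RESULT ==
cities.rank | n
50 | 1
9 | 2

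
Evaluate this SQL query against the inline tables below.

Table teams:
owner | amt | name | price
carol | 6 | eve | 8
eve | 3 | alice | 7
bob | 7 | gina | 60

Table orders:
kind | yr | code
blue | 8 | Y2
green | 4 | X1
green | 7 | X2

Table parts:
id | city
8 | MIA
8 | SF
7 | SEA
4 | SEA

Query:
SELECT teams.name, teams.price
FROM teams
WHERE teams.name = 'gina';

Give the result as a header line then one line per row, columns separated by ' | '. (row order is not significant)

== RESULT ==
teams.name | teams.price
gina | 60

Derivation:
After WHERE (1 rows):
teams.owner | teams.amt | teams.name | teams.price
bob | 7 | gina | 60
After SELECT (1 rows):
teams.name | teams.price
gina | 60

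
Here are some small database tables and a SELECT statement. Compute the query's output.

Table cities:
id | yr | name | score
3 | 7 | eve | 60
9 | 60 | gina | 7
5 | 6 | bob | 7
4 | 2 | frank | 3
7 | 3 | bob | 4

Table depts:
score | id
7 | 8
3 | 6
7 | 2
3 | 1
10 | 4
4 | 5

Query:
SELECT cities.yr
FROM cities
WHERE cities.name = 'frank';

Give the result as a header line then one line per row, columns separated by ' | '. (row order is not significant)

After WHERE (1 rows):
cities.id | cities.yr | cities.name | cities.score
4 | 2 | frank | 3
After SELECT (1 rows):
cities.yr
2

== RESULT ==
cities.yr
2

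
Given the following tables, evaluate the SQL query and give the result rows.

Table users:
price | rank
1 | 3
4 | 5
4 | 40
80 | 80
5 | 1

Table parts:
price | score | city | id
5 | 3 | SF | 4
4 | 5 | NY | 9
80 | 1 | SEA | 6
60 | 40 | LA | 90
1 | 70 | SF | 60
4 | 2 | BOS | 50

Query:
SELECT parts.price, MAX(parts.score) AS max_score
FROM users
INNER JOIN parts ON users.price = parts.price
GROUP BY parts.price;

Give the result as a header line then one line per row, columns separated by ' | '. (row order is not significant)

After JOIN parts (7 rows):
users.price | users.rank | parts.price | parts.score | parts.city | parts.id
1 | 3 | 1 | 70 | SF | 60
4 | 5 | 4 | 5 | NY | 9
4 | 5 | 4 | 2 | BOS | 50
4 | 40 | 4 | 5 | NY | 9
4 | 40 | 4 | 2 | BOS | 50
80 | 80 | 80 | 1 | SEA | 6
5 | 1 | 5 | 3 | SF | 4
After GROUP BY (4 rows):
parts.price | max_score
1 | 70
4 | 5
80 | 1
5 | 3

== RESULT ==
parts.price | max_score
1 | 70
4 | 5
80 | 1
5 | 3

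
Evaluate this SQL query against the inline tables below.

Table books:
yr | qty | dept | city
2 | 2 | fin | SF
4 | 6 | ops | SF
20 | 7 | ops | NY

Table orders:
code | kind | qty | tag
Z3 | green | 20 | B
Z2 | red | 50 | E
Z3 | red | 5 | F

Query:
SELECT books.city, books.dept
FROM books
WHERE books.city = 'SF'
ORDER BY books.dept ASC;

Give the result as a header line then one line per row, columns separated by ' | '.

== RESULT ==
books.city | books.dept
SF | fin
SF | ops

Derivation:
After WHERE (2 rows):
books.yr | books.qty | books.dept | books.city
2 | 2 | fin | SF
4 | 6 | ops | SF
After SELECT (2 rows):
books.city | books.dept
SF | fin
SF | ops
After ORDER BY (2 rows):
books.city | books.dept
SF | fin
SF | ops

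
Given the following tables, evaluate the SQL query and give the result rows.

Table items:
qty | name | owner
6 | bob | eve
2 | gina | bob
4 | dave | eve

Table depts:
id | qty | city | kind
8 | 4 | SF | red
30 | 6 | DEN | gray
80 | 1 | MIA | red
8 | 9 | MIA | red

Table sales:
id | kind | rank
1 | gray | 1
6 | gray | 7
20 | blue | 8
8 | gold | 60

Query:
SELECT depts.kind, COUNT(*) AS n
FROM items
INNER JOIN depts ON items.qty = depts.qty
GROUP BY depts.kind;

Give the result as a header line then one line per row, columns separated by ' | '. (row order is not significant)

== RESULT ==
depts.kind | n
gray | 1
red | 1

Derivation:
After JOIN depts (2 rows):
items.qty | items.name | items.owner | depts.id | depts.qty | depts.city | depts.kind
6 | bob | eve | 30 | 6 | DEN | gray
4 | dave | eve | 8 | 4 | SF | red
After GROUP BY (2 rows):
depts.kind | n
gray | 1
red | 1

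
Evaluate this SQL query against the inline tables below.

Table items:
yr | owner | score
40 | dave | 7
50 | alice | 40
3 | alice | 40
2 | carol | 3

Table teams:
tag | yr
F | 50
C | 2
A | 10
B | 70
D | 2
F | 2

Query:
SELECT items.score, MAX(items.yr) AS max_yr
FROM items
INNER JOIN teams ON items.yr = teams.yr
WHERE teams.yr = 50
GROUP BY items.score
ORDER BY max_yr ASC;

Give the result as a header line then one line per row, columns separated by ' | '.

After JOIN teams (4 rows):
items.yr | items.owner | items.score | teams.tag | teams.yr
50 | alice | 40 | F | 50
2 | carol | 3 | C | 2
2 | carol | 3 | D | 2
2 | carol | 3 | F | 2
After WHERE (1 rows):
items.yr | items.owner | items.score | teams.tag | teams.yr
50 | alice | 40 | F | 50
After GROUP BY (1 rows):
items.score | max_yr
40 | 50
After ORDER BY (1 rows):
items.score | max_yr
40 | 50

== RESULT ==
items.score | max_yr
40 | 50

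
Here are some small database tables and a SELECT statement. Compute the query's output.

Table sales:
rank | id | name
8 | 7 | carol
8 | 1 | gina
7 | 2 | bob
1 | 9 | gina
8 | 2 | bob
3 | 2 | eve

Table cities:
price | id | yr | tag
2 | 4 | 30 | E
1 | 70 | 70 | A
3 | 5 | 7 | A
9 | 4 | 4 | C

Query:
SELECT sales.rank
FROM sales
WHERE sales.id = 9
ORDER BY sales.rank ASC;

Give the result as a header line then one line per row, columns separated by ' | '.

After WHERE (1 rows):
sales.rank | sales.id | sales.name
1 | 9 | gina
After SELECT (1 rows):
sales.rank
1
After ORDER BY (1 rows):
sales.rank
1

== RESULT ==
sales.rank
1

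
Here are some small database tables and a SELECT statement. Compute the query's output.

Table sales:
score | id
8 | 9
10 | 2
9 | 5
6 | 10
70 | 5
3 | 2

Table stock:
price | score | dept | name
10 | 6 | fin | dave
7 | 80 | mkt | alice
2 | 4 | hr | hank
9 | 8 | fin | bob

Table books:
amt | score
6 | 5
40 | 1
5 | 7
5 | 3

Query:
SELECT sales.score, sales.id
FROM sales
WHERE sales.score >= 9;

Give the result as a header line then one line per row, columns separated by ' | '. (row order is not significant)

After WHERE (3 rows):
sales.score | sales.id
10 | 2
9 | 5
70 | 5
After SELECT (3 rows):
sales.score | sales.id
10 | 2
9 | 5
70 | 5

== RESULT ==
sales.score | sales.id
10 | 2
9 | 5
70 | 5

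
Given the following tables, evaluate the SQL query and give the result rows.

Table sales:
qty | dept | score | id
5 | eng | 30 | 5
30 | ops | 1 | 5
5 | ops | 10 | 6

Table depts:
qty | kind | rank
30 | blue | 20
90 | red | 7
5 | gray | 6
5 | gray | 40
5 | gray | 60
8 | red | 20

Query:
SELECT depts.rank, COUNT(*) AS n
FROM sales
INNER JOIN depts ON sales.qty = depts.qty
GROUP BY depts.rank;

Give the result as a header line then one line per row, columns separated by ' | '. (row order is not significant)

== RESULT ==
depts.rank | n
6 | 2
40 | 2
60 | 2
20 | 1

Derivation:
After JOIN depts (7 rows):
sales.qty | sales.dept | sales.score | sales.id | depts.qty | depts.kind | depts.rank
5 | eng | 30 | 5 | 5 | gray | 6
5 | eng | 30 | 5 | 5 | gray | 40
5 | eng | 30 | 5 | 5 | gray | 60
30 | ops | 1 | 5 | 30 | blue | 20
5 | ops | 10 | 6 | 5 | gray | 6
5 | ops | 10 | 6 | 5 | gray | 40
5 | ops | 10 | 6 | 5 | gray | 60
After GROUP BY (4 rows):
depts.rank | n
6 | 2
40 | 2
60 | 2
20 | 1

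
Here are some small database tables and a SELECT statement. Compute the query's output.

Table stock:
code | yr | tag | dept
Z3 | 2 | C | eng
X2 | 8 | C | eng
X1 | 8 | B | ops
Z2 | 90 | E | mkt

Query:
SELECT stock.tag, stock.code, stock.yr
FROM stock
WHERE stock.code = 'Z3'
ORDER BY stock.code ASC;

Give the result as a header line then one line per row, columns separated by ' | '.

After WHERE (1 rows):
stock.code | stock.yr | stock.tag | stock.dept
Z3 | 2 | C | eng
After SELECT (1 rows):
stock.tag | stock.code | stock.yr
C | Z3 | 2
After ORDER BY (1 rows):
stock.tag | stock.code | stock.yr
C | Z3 | 2

== RESULT ==
stock.tag | stock.code | stock.yr
C | Z3 | 2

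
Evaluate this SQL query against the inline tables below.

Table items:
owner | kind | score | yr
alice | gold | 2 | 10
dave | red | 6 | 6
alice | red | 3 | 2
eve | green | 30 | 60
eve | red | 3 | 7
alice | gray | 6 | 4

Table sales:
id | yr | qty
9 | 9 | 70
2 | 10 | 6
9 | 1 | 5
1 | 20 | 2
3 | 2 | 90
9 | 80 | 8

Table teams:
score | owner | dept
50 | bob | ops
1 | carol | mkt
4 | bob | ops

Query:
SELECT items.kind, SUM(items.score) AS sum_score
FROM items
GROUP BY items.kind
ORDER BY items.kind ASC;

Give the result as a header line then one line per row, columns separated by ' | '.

== RESULT ==
items.kind | sum_score
gold | 2
gray | 6
green | 30
red | 12

Derivation:
After GROUP BY (4 rows):
items.kind | sum_score
gold | 2
red | 12
green | 30
gray | 6
After ORDER BY (4 rows):
items.kind | sum_score
gold | 2
gray | 6
green | 30
red | 12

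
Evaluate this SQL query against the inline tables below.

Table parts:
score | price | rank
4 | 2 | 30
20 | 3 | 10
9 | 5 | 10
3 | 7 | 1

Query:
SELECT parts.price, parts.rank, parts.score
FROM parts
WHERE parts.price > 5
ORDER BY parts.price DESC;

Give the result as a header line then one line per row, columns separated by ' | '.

== RESULT ==
parts.price | parts.rank | parts.score
7 | 1 | 3

Derivation:
After WHERE (1 rows):
parts.score | parts.price | parts.rank
3 | 7 | 1
After SELECT (1 rows):
parts.price | parts.rank | parts.score
7 | 1 | 3
After ORDER BY (1 rows):
parts.price | parts.rank | parts.score
7 | 1 | 3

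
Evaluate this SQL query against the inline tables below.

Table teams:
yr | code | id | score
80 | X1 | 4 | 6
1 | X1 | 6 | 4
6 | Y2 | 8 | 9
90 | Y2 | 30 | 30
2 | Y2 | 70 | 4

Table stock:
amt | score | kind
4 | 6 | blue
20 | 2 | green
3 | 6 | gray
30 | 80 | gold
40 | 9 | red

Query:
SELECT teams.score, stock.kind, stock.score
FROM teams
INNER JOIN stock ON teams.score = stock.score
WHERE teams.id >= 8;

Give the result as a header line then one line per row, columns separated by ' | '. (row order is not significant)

After JOIN stock (3 rows):
teams.yr | teams.code | teams.id | teams.score | stock.amt | stock.score | stock.kind
80 | X1 | 4 | 6 | 4 | 6 | blue
80 | X1 | 4 | 6 | 3 | 6 | gray
6 | Y2 | 8 | 9 | 40 | 9 | red
After WHERE (1 rows):
teams.yr | teams.code | teams.id | teams.score | stock.amt | stock.score | stock.kind
6 | Y2 | 8 | 9 | 40 | 9 | red
After SELECT (1 rows):
teams.score | stock.kind | stock.score
9 | red | 9

== RESULT ==
teams.score | stock.kind | stock.score
9 | red | 9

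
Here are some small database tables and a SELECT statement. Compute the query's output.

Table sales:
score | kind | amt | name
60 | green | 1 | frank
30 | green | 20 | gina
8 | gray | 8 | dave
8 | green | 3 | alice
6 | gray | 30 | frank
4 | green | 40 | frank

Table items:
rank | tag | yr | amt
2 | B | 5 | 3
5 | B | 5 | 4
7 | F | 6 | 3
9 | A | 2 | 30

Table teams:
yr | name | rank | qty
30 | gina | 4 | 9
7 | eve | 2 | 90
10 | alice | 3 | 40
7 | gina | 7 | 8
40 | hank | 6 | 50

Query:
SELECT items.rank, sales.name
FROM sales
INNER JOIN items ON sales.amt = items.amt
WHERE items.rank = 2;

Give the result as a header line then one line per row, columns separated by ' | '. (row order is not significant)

== RESULT ==
items.rank | sales.name
2 | alice

Derivation:
After JOIN items (3 rows):
sales.score | sales.kind | sales.amt | sales.name | items.rank | items.tag | items.yr | items.amt
8 | green | 3 | alice | 2 | B | 5 | 3
8 | green | 3 | alice | 7 | F | 6 | 3
6 | gray | 30 | frank | 9 | A | 2 | 30
After WHERE (1 rows):
sales.score | sales.kind | sales.amt | sales.name | items.rank | items.tag | items.yr | items.amt
8 | green | 3 | alice | 2 | B | 5 | 3
After SELECT (1 rows):
items.rank | sales.name
2 | alice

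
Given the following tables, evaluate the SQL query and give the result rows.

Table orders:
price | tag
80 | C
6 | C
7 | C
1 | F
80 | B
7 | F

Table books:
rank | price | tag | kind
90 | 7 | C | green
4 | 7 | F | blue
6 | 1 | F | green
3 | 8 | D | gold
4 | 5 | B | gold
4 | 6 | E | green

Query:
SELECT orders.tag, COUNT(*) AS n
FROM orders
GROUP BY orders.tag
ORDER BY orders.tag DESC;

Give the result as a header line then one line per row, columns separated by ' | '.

== RESULT ==
orders.tag | n
F | 2
C | 3
B | 1

Derivation:
After GROUP BY (3 rows):
orders.tag | n
C | 3
F | 2
B | 1
After ORDER BY (3 rows):
orders.tag | n
F | 2
C | 3
B | 1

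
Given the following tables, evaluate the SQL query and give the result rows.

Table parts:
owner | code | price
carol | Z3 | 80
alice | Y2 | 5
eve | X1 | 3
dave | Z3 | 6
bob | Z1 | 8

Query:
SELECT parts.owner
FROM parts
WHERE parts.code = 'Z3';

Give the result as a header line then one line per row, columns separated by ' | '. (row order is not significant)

== RESULT ==
parts.owner
carol
dave

Derivation:
After WHERE (2 rows):
parts.owner | parts.code | parts.price
carol | Z3 | 80
dave | Z3 | 6
After SELECT (2 rows):
parts.owner
carol
dave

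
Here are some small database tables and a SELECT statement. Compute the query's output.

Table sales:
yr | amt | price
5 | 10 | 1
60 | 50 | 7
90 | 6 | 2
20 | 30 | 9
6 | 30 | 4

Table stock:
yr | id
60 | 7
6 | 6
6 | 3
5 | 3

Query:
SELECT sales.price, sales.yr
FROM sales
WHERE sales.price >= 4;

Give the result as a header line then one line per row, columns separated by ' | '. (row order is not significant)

== RESULT ==
sales.price | sales.yr
7 | 60
9 | 20
4 | 6

Derivation:
After WHERE (3 rows):
sales.yr | sales.amt | sales.price
60 | 50 | 7
20 | 30 | 9
6 | 30 | 4
After SELECT (3 rows):
sales.price | sales.yr
7 | 60
9 | 20
4 | 6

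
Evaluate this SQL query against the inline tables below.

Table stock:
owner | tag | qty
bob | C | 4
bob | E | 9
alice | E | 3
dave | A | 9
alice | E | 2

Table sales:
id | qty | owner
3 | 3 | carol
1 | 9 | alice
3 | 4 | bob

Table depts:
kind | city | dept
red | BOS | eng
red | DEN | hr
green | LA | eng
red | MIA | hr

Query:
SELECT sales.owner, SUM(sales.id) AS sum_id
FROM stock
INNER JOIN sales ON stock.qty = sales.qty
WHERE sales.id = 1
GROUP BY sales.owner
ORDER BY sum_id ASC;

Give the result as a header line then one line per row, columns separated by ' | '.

== RESULT ==
sales.owner | sum_id
alice | 2

Derivation:
After JOIN sales (4 rows):
stock.owner | stock.tag | stock.qty | sales.id | sales.qty | sales.owner
bob | C | 4 | 3 | 4 | bob
bob | E | 9 | 1 | 9 | alice
alice | E | 3 | 3 | 3 | carol
dave | A | 9 | 1 | 9 | alice
After WHERE (2 rows):
stock.owner | stock.tag | stock.qty | sales.id | sales.qty | sales.owner
bob | E | 9 | 1 | 9 | alice
dave | A | 9 | 1 | 9 | alice
After GROUP BY (1 rows):
sales.owner | sum_id
alice | 2
After ORDER BY (1 rows):
sales.owner | sum_id
alice | 2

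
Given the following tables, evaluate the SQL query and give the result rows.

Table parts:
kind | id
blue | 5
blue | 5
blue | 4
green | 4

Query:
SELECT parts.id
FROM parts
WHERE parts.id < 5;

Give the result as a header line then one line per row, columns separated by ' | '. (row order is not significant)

After WHERE (2 rows):
parts.kind | parts.id
blue | 4
green | 4
After SELECT (2 rows):
parts.id
4
4

== RESULT ==
parts.id
4
4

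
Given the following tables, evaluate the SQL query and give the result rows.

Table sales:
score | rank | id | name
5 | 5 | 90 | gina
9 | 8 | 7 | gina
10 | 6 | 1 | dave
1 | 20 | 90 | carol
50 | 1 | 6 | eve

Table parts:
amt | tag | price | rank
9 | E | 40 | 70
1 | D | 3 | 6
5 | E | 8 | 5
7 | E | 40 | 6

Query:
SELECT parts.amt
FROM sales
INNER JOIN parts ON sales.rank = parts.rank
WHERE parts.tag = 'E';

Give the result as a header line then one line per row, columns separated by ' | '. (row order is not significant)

== RESULT ==
parts.amt
5
7

Derivation:
After JOIN parts (3 rows):
sales.score | sales.rank | sales.id | sales.name | parts.amt | parts.tag | parts.price | parts.rank
5 | 5 | 90 | gina | 5 | E | 8 | 5
10 | 6 | 1 | dave | 1 | D | 3 | 6
10 | 6 | 1 | dave | 7 | E | 40 | 6
After WHERE (2 rows):
sales.score | sales.rank | sales.id | sales.name | parts.amt | parts.tag | parts.price | parts.rank
5 | 5 | 90 | gina | 5 | E | 8 | 5
10 | 6 | 1 | dave | 7 | E | 40 | 6
After SELECT (2 rows):
parts.amt
5
7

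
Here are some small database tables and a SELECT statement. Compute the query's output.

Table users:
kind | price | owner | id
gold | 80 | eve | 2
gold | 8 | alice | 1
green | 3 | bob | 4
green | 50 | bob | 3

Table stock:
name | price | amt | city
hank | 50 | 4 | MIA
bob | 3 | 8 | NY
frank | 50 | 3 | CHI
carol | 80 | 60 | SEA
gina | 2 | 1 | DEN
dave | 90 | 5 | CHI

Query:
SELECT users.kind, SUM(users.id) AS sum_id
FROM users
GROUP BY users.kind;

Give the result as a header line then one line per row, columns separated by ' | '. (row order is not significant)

After GROUP BY (2 rows):
users.kind | sum_id
gold | 3
green | 7

== RESULT ==
users.kind | sum_id
gold | 3
green | 7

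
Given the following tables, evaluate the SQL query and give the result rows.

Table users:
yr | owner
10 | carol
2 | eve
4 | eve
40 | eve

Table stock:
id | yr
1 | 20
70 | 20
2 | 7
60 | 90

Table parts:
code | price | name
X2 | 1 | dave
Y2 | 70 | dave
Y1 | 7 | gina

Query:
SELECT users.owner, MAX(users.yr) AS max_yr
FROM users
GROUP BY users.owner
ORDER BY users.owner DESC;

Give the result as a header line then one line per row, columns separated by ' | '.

After GROUP BY (2 rows):
users.owner | max_yr
carol | 10
eve | 40
After ORDER BY (2 rows):
users.owner | max_yr
eve | 40
carol | 10

== RESULT ==
users.owner | max_yr
eve | 40
carol | 10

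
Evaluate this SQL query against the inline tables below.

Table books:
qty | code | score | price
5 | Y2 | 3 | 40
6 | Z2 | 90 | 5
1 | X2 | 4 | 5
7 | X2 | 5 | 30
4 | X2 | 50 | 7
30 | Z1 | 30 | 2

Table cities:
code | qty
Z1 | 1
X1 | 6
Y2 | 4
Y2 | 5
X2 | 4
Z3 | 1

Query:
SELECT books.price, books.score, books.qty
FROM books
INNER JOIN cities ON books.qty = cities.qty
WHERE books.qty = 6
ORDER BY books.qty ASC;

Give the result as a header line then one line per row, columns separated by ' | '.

== RESULT ==
books.price | books.score | books.qty
5 | 90 | 6

Derivation:
After JOIN cities (6 rows):
books.qty | books.code | books.score | books.price | cities.code | cities.qty
5 | Y2 | 3 | 40 | Y2 | 5
6 | Z2 | 90 | 5 | X1 | 6
1 | X2 | 4 | 5 | Z1 | 1
1 | X2 | 4 | 5 | Z3 | 1
4 | X2 | 50 | 7 | Y2 | 4
4 | X2 | 50 | 7 | X2 | 4
After WHERE (1 rows):
books.qty | books.code | books.score | books.price | cities.code | cities.qty
6 | Z2 | 90 | 5 | X1 | 6
After SELECT (1 rows):
books.price | books.score | books.qty
5 | 90 | 6
After ORDER BY (1 rows):
books.price | books.score | books.qty
5 | 90 | 6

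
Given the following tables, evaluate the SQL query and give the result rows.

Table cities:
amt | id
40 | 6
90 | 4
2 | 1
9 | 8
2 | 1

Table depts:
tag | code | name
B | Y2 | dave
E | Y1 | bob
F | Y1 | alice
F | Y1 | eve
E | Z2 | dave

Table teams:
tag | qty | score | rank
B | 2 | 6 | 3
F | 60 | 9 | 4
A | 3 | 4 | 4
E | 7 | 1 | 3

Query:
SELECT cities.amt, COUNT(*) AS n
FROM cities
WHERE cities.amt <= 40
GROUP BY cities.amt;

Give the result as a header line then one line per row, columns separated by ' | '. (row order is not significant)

== RESULT ==
cities.amt | n
40 | 1
2 | 2
9 | 1

Derivation:
After WHERE (4 rows):
cities.amt | cities.id
40 | 6
2 | 1
9 | 8
2 | 1
After GROUP BY (3 rows):
cities.amt | n
40 | 1
2 | 2
9 | 1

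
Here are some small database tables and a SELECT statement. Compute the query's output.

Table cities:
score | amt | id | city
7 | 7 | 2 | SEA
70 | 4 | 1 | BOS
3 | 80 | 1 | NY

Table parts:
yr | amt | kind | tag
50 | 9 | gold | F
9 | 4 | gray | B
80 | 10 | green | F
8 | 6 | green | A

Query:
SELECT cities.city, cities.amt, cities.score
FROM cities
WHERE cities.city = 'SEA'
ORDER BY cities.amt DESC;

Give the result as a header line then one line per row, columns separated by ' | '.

After WHERE (1 rows):
cities.score | cities.amt | cities.id | cities.city
7 | 7 | 2 | SEA
After SELECT (1 rows):
cities.city | cities.amt | cities.score
SEA | 7 | 7
After ORDER BY (1 rows):
cities.city | cities.amt | cities.score
SEA | 7 | 7

== RESULT ==
cities.city | cities.amt | cities.score
SEA | 7 | 7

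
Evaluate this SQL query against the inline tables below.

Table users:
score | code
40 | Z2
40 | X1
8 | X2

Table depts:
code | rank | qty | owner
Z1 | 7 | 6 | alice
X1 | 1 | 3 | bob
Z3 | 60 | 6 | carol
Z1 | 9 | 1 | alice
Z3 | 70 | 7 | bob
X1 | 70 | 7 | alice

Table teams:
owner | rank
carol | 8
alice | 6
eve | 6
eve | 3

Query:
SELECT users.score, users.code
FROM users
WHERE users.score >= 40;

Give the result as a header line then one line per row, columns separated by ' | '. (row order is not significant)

After WHERE (2 rows):
users.score | users.code
40 | Z2
40 | X1
After SELECT (2 rows):
users.score | users.code
40 | Z2
40 | X1

== RESULT ==
users.score | users.code
40 | Z2
40 | X1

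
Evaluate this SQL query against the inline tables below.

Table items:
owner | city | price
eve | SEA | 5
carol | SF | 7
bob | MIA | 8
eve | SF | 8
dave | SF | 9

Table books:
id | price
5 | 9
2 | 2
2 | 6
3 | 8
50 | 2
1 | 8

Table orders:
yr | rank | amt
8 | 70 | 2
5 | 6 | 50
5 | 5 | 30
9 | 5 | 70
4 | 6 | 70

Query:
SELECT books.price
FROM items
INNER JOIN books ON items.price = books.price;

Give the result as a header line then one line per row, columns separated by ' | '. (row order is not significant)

== RESULT ==
books.price
8
8
8
8
9

Derivation:
After JOIN books (5 rows):
items.owner | items.city | items.price | books.id | books.price
bob | MIA | 8 | 3 | 8
bob | MIA | 8 | 1 | 8
eve | SF | 8 | 3 | 8
eve | SF | 8 | 1 | 8
dave | SF | 9 | 5 | 9
After SELECT (5 rows):
books.price
8
8
8
8
9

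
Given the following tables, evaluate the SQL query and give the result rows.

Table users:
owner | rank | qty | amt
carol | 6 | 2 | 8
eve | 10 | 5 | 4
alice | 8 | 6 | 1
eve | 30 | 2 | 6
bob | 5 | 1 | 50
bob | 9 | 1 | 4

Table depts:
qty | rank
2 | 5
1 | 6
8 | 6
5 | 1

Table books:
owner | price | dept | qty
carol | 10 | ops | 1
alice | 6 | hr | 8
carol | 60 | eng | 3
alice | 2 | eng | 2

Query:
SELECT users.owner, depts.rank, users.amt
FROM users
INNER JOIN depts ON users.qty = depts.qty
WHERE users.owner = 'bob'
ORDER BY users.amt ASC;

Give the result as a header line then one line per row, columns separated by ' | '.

== RESULT ==
users.owner | depts.rank | users.amt
bob | 6 | 4
bob | 6 | 50

Derivation:
After JOIN depts (5 rows):
users.owner | users.rank | users.qty | users.amt | depts.qty | depts.rank
carol | 6 | 2 | 8 | 2 | 5
eve | 10 | 5 | 4 | 5 | 1
eve | 30 | 2 | 6 | 2 | 5
bob | 5 | 1 | 50 | 1 | 6
bob | 9 | 1 | 4 | 1 | 6
After WHERE (2 rows):
users.owner | users.rank | users.qty | users.amt | depts.qty | depts.rank
bob | 5 | 1 | 50 | 1 | 6
bob | 9 | 1 | 4 | 1 | 6
After SELECT (2 rows):
users.owner | depts.rank | users.amt
bob | 6 | 50
bob | 6 | 4
After ORDER BY (2 rows):
users.owner | depts.rank | users.amt
bob | 6 | 4
bob | 6 | 50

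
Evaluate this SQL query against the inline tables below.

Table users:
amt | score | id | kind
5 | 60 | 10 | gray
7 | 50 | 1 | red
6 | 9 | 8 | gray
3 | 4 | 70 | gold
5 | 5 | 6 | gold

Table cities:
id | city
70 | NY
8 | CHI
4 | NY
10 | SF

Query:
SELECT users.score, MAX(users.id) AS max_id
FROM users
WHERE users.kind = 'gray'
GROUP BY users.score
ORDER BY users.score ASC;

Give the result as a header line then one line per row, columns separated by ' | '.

== RESULT ==
users.score | max_id
9 | 8
60 | 10

Derivation:
After WHERE (2 rows):
users.amt | users.score | users.id | users.kind
5 | 60 | 10 | gray
6 | 9 | 8 | gray
After GROUP BY (2 rows):
users.score | max_id
60 | 10
9 | 8
After ORDER BY (2 rows):
users.score | max_id
9 | 8
60 | 10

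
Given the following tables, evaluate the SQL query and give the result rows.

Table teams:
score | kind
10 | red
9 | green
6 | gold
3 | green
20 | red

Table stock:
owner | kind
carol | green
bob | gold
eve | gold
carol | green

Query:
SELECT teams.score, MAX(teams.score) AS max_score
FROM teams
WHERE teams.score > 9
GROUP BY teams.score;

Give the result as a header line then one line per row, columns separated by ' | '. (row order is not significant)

After WHERE (2 rows):
teams.score | teams.kind
10 | red
20 | red
After GROUP BY (2 rows):
teams.score | max_score
10 | 10
20 | 20

== RESULT ==
teams.score | max_score
10 | 10
20 | 20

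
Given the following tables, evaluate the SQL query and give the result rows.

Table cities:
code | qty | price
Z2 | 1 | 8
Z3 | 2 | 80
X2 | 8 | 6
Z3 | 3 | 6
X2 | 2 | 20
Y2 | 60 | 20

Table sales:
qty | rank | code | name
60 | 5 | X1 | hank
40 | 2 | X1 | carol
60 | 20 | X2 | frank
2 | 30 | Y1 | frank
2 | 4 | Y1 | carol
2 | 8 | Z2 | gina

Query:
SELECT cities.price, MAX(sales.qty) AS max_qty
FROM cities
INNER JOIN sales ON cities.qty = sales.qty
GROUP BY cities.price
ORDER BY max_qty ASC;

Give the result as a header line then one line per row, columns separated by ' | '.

After JOIN sales (8 rows):
cities.code | cities.qty | cities.price | sales.qty | sales.rank | sales.code | sales.name
Z3 | 2 | 80 | 2 | 30 | Y1 | frank
Z3 | 2 | 80 | 2 | 4 | Y1 | carol
Z3 | 2 | 80 | 2 | 8 | Z2 | gina
X2 | 2 | 20 | 2 | 30 | Y1 | frank
X2 | 2 | 20 | 2 | 4 | Y1 | carol
X2 | 2 | 20 | 2 | 8 | Z2 | gina
Y2 | 60 | 20 | 60 | 5 | X1 | hank
Y2 | 60 | 20 | 60 | 20 | X2 | frank
After GROUP BY (2 rows):
cities.price | max_qty
80 | 2
20 | 60
After ORDER BY (2 rows):
cities.price | max_qty
80 | 2
20 | 60

== RESULT ==
cities.price | max_qty
80 | 2
20 | 60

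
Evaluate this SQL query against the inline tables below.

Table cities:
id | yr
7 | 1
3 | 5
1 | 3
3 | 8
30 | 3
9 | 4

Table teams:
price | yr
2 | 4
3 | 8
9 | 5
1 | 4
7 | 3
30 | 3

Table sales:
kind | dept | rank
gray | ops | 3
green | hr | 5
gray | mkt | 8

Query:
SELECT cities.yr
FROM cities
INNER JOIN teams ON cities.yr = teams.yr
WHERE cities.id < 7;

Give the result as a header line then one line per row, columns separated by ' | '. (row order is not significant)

== RESULT ==
cities.yr
5
3
3
8

Derivation:
After JOIN teams (8 rows):
cities.id | cities.yr | teams.price | teams.yr
3 | 5 | 9 | 5
1 | 3 | 7 | 3
1 | 3 | 30 | 3
3 | 8 | 3 | 8
30 | 3 | 7 | 3
30 | 3 | 30 | 3
9 | 4 | 2 | 4
9 | 4 | 1 | 4
After WHERE (4 rows):
cities.id | cities.yr | teams.price | teams.yr
3 | 5 | 9 | 5
1 | 3 | 7 | 3
1 | 3 | 30 | 3
3 | 8 | 3 | 8
After SELECT (4 rows):
cities.yr
5
3
3
8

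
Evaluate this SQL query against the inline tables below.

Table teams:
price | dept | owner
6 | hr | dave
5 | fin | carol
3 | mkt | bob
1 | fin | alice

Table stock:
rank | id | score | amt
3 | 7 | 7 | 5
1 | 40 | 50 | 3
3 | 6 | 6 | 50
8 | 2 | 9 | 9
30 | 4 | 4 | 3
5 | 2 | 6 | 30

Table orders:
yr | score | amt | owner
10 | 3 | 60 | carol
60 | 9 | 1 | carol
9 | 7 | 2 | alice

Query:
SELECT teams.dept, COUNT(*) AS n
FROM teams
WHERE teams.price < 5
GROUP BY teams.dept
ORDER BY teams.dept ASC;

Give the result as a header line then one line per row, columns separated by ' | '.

After WHERE (2 rows):
teams.price | teams.dept | teams.owner
3 | mkt | bob
1 | fin | alice
After GROUP BY (2 rows):
teams.dept | n
mkt | 1
fin | 1
After ORDER BY (2 rows):
teams.dept | n
fin | 1
mkt | 1

== RESULT ==
teams.dept | n
fin | 1
mkt | 1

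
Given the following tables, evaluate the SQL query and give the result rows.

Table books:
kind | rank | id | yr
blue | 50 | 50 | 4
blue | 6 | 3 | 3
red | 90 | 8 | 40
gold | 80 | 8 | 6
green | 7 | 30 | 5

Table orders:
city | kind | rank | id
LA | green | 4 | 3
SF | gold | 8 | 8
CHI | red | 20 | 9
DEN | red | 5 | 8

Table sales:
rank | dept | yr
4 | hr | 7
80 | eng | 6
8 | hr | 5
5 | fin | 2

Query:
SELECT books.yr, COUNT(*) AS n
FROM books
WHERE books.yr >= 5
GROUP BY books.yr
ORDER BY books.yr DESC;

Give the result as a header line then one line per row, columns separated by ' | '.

After WHERE (3 rows):
books.kind | books.rank | books.id | books.yr
red | 90 | 8 | 40
gold | 80 | 8 | 6
green | 7 | 30 | 5
After GROUP BY (3 rows):
books.yr | n
40 | 1
6 | 1
5 | 1
After ORDER BY (3 rows):
books.yr | n
40 | 1
6 | 1
5 | 1

== RESULT ==
books.yr | n
40 | 1
6 | 1
5 | 1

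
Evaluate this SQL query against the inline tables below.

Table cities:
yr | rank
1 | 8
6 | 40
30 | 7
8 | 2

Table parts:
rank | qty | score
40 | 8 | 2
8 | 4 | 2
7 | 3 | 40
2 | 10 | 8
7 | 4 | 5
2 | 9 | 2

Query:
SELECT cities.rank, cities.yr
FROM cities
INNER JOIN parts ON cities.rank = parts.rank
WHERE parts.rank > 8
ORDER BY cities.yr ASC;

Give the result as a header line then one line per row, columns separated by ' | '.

== RESULT ==
cities.rank | cities.yr
40 | 6

Derivation:
After JOIN parts (6 rows):
cities.yr | cities.rank | parts.rank | parts.qty | parts.score
1 | 8 | 8 | 4 | 2
6 | 40 | 40 | 8 | 2
30 | 7 | 7 | 3 | 40
30 | 7 | 7 | 4 | 5
8 | 2 | 2 | 10 | 8
8 | 2 | 2 | 9 | 2
After WHERE (1 rows):
cities.yr | cities.rank | parts.rank | parts.qty | parts.score
6 | 40 | 40 | 8 | 2
After SELECT (1 rows):
cities.rank | cities.yr
40 | 6
After ORDER BY (1 rows):
cities.rank | cities.yr
40 | 6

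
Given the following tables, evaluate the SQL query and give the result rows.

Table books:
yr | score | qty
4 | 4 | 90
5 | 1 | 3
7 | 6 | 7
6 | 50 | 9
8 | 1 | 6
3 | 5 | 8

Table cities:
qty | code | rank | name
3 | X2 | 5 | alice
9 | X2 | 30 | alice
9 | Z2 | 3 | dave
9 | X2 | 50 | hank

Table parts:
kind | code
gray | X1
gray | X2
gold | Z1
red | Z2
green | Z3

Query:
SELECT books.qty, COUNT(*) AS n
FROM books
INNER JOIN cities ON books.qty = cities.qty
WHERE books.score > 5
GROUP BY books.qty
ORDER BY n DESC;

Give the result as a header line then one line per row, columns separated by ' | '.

== RESULT ==
books.qty | n
9 | 3

Derivation:
After JOIN cities (4 rows):
books.yr | books.score | books.qty | cities.qty | cities.code | cities.rank | cities.name
5 | 1 | 3 | 3 | X2 | 5 | alice
6 | 50 | 9 | 9 | X2 | 30 | alice
6 | 50 | 9 | 9 | Z2 | 3 | dave
6 | 50 | 9 | 9 | X2 | 50 | hank
After WHERE (3 rows):
books.yr | books.score | books.qty | cities.qty | cities.code | cities.rank | cities.name
6 | 50 | 9 | 9 | X2 | 30 | alice
6 | 50 | 9 | 9 | Z2 | 3 | dave
6 | 50 | 9 | 9 | X2 | 50 | hank
After GROUP BY (1 rows):
books.qty | n
9 | 3
After ORDER BY (1 rows):
books.qty | n
9 | 3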